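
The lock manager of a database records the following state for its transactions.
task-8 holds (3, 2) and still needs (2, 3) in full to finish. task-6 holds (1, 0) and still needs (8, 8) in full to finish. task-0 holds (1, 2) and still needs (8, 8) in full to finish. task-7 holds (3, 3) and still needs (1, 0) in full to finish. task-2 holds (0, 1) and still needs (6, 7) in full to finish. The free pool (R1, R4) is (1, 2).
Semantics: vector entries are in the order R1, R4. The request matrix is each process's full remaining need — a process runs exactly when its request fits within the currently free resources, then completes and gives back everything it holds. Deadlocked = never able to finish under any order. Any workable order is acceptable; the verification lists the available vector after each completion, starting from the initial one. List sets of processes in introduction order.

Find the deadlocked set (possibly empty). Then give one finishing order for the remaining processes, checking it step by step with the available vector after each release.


Deadlocked: task-6 and task-0.
Key observation: the pool after task-7, task-8, task-2 is (7, 8); every surviving request exceeds it in R1, so progress ends there.
One completion order for the rest: task-7, task-8, task-2. Step-by-step check:
  pool = (1, 2)
  task-7: need (1, 0) fits (1, 2); releases (3, 3), pool now (4, 5)
  task-8: need (2, 3) fits (4, 5); releases (3, 2), pool now (7, 7)
  task-2: need (6, 7) fits (7, 7); releases (0, 1), pool now (7, 8)
The stuck group stays short no matter what:
  task-6 cannot run: need (8, 8) vs free (7, 8) (insufficient R1)
  task-0 cannot run: need (8, 8) vs free (7, 8) (insufficient R1)


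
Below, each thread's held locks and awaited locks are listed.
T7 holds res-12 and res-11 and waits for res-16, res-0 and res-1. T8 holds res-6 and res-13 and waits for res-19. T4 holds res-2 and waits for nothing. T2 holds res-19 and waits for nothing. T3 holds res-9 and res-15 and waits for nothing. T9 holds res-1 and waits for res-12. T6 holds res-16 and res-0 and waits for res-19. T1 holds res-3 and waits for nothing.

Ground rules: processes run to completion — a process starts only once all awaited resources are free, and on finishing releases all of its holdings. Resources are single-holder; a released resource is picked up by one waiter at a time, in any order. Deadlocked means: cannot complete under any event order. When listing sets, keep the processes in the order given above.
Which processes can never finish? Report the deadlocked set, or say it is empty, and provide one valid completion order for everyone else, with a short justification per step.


Deadlocked set: T7 and T9.
Key observation: nobody on the ring T7 -> T9 -> T7 can start until another member finishes, which never happens; no other process is dragged down with it.
The rest can finish in the order T1, T2, T4, T6, T8, T3.
Verifying each step:
  T1: no waits; runs immediately, freeing res-3
  T2: no waits; runs immediately, freeing res-19
  T4: no waits; runs immediately, freeing res-2
  run T6 (all its waits — res-19 — are resolved); releases res-16 and res-0
  run T8 (all its waits — res-19 — are resolved); releases res-6 and res-13
  T3: no waits; runs immediately, freeing res-9 and res-15


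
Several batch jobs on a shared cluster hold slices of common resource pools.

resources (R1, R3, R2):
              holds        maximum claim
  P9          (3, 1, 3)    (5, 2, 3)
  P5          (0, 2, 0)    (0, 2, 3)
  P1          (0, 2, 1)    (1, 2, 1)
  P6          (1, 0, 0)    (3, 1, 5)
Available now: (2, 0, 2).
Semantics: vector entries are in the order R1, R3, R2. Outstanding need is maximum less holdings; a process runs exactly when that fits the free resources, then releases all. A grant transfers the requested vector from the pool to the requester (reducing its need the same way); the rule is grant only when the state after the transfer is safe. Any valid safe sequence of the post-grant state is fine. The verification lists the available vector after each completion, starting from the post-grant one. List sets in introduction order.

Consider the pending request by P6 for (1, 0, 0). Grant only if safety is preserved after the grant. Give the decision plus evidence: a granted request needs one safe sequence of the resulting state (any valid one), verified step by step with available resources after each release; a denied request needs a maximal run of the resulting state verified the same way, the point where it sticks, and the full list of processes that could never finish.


DENY — the pretend-granted state is unsafe.
Key observation: after P1, P5 the pool peaks at (1, 4, 3), and each blocked process is short somewhere: P9 on R1; P6 on R2.
After a pretend grant, a maximal execution: P1, P5 — then nothing else fits. Step-by-step check:
  pool = (1, 0, 2)
  run P1 (needs (1, 0, 0), free (1, 0, 2)); after release of (0, 2, 1) the pool is (1, 2, 3)
  run P5 (needs (0, 0, 3), free (1, 2, 3)); after release of (0, 2, 0) the pool is (1, 4, 3)
  P9 still needs (2, 1, 0) but only (1, 4, 3) is free — short on R1
  P6 still needs (1, 1, 5) but only (1, 4, 3) is free — short on R2
Had the request been granted, P9 and P6 could never finish.


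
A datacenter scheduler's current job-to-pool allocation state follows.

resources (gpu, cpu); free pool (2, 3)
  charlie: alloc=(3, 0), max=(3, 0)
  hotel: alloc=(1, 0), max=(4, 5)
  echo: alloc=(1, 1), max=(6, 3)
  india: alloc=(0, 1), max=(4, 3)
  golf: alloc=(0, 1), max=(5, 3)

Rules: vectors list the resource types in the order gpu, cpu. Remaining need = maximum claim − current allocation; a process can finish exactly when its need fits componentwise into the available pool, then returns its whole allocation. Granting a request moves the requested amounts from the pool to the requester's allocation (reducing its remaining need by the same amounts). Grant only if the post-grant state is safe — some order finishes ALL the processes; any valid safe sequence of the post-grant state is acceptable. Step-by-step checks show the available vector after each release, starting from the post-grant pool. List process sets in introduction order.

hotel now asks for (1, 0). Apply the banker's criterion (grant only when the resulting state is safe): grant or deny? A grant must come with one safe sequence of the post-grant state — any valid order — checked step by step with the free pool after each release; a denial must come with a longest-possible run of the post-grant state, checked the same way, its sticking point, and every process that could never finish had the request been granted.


DENY — the pretend-granted state is unsafe.
Key observation: after charlie, india the pool peaks at (4, 4), and each blocked process is short somewhere: hotel on cpu; echo on gpu; golf on gpu.
On the post-grant state, charlie, india is a maximal run — nothing extends it. Walking it through:
  pool = (1, 3)
  charlie: need (0, 0) fits (1, 3); releases (3, 0), pool now (4, 3)
  india: need (4, 2) fits (4, 3); releases (0, 1), pool now (4, 4)
  blocked: hotel wants (2, 5), pool (4, 4) — not enough cpu
  blocked: echo wants (5, 2), pool (4, 4) — not enough gpu
  blocked: golf wants (5, 2), pool (4, 4) — not enough gpu
Processes that could never finish after the grant: hotel, echo and golf.


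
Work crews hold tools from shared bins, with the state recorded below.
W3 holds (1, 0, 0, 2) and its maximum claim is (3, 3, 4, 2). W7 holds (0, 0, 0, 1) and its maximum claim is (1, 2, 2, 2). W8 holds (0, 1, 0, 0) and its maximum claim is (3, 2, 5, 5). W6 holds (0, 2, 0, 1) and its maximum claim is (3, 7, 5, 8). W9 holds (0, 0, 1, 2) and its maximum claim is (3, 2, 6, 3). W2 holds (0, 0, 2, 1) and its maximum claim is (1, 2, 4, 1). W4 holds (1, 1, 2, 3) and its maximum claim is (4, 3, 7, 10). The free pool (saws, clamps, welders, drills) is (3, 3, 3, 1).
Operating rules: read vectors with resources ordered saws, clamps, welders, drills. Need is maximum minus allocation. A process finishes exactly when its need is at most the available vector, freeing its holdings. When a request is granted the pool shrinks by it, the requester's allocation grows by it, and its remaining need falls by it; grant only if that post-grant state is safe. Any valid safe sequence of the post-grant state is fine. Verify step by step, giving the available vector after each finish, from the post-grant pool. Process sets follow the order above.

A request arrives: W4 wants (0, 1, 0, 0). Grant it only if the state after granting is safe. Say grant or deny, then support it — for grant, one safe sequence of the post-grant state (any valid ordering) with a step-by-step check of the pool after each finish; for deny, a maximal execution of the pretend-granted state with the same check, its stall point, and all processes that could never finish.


GRANT: granting preserves safety; a valid post-grant sequence is W2, W7, W9, W8, W3, W4, W6.
Key observation: granting shrinks the pool to (3, 2, 3, 1), yet W2 still fits and the chain goes through.
Verifying the post-grant state step by step:
  pool = (3, 2, 3, 1)
  run W2 (needs (1, 2, 2, 0), free (3, 2, 3, 1)); after release of (0, 0, 2, 1) the pool is (3, 2, 5, 2)
  run W7 (needs (1, 2, 2, 1), free (3, 2, 5, 2)); after release of (0, 0, 0, 1) the pool is (3, 2, 5, 3)
  run W9 (needs (3, 2, 5, 1), free (3, 2, 5, 3)); after release of (0, 0, 1, 2) the pool is (3, 2, 6, 5)
  run W8 (needs (3, 1, 5, 5), free (3, 2, 6, 5)); after release of (0, 1, 0, 0) the pool is (3, 3, 6, 5)
  run W3 (needs (2, 3, 4, 0), free (3, 3, 6, 5)); after release of (1, 0, 0, 2) the pool is (4, 3, 6, 7)
  run W4 (needs (3, 1, 5, 7), free (4, 3, 6, 7)); after release of (1, 2, 2, 3) the pool is (5, 5, 8, 10)
  run W6 (needs (3, 5, 5, 7), free (5, 5, 8, 10)); after release of (0, 2, 0, 1) the pool is (5, 7, 8, 11)


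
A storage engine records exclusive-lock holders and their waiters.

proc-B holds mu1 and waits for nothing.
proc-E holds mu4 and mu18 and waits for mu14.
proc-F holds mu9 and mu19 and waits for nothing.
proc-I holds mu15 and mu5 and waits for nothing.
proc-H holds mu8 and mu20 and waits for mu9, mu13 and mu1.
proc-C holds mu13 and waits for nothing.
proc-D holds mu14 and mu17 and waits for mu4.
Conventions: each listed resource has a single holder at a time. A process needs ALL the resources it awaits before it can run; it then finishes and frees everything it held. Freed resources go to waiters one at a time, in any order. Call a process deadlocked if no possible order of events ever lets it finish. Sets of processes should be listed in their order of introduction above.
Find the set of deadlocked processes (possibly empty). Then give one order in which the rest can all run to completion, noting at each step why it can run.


Deadlocked set: proc-E and proc-D.
Key observation: nobody on the ring proc-E -> proc-D -> proc-E can start until another member finishes, which never happens; no other process is dragged down with it.
A valid finishing order for the others: proc-B, proc-I, proc-C, proc-F, proc-H.
Step-by-step check:
  proc-B waits on nothing -> runs at once and releases mu1
  proc-I waits on nothing -> runs at once and releases mu15 and mu5
  proc-C waits on nothing -> runs at once and releases mu13
  proc-F waits on nothing -> runs at once and releases mu9 and mu19
  proc-H: everything it awaited (mu9, mu13 and mu1) is free; runs, freeing mu8 and mu20


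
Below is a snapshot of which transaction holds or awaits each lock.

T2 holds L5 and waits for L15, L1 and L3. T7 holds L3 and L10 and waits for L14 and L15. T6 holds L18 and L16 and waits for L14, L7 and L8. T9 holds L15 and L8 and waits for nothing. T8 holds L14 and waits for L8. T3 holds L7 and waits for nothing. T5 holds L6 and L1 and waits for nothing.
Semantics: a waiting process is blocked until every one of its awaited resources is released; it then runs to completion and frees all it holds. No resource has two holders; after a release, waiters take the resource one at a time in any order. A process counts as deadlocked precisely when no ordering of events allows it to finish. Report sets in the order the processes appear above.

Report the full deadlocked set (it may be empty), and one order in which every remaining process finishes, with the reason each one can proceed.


The deadlocked set is empty.
Key observation: although several processes wait, no cycle exists — each chain bottoms out at a free runner.
The rest can finish in the order T9, T8, T3, T6, T7, T5, T2.
Check, step by step:
  T9: no waits; runs immediately, freeing L15 and L8
  run T8 (all its waits — L8 — are resolved); releases L14
  T3: no waits; runs immediately, freeing L7
  run T6 (all its waits — L14, L7 and L8 — are resolved); releases L18 and L16
  run T7 (all its waits — L14 and L15 — are resolved); releases L3 and L10
  T5: no waits; runs immediately, freeing L6 and L1
  run T2 (all its waits — L15, L1 and L3 — are resolved); releases L5


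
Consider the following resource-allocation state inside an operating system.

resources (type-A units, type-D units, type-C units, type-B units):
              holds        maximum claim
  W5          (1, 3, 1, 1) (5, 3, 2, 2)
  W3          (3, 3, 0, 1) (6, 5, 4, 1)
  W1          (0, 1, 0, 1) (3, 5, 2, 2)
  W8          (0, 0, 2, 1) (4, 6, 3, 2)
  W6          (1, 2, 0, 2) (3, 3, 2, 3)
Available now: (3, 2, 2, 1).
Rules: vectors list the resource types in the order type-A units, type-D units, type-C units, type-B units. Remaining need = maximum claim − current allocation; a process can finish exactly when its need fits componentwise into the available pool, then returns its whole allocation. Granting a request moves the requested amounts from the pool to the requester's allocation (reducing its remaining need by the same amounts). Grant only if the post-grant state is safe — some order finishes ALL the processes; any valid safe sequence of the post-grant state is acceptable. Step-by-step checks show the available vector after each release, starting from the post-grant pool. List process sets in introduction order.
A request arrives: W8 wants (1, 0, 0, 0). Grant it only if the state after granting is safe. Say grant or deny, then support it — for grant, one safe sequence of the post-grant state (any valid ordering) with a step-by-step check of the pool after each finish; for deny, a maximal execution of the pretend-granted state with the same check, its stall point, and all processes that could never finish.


DENY — the pretend-granted state is unsafe.
Key observation: after W6, W1 the pool peaks at (3, 5, 2, 4), and each blocked process is short somewhere: W5 on type-A units; W3 on type-C units; W8 on type-D units.
On the post-grant state, W6, W1 is a maximal run — nothing extends it. Check, step by step:
  pool = (2, 2, 2, 1)
  W6 needs (2, 1, 2, 1) <= (2, 2, 2, 1) -> finishes; pool += (1, 2, 0, 2) = (3, 4, 2, 3)
  W1 needs (3, 4, 2, 1) <= (3, 4, 2, 3) -> finishes; pool += (0, 1, 0, 1) = (3, 5, 2, 4)
  blocked: W5 wants (4, 0, 1, 1), pool (3, 5, 2, 4) — not enough type-A units
  blocked: W3 wants (3, 2, 4, 0), pool (3, 5, 2, 4) — not enough type-C units
  blocked: W8 wants (3, 6, 1, 1), pool (3, 5, 2, 4) — not enough type-D units
Processes that could never finish after the grant: W5, W3 and W8.


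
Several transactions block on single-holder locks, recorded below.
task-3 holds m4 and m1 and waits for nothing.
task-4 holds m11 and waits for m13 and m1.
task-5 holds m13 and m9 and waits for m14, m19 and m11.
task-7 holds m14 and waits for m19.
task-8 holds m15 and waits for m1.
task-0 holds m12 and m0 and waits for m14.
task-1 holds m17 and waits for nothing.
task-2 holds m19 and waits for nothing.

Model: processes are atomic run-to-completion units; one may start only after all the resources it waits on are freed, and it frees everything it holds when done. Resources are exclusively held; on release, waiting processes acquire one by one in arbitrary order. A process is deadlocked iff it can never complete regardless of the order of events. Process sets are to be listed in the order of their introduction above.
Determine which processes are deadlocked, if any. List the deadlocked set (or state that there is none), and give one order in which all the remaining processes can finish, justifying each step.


The deadlocked set is task-4 and task-5.
Key observation: the cycle task-4 -> task-5 -> task-4 can never break — each member waits on the next; no other process is dragged down with it.
The rest can finish in the order task-2, task-1, task-3, task-7, task-0, task-8.
Check, step by step:
  task-2 waits on nothing -> runs at once and releases m19
  task-1 waits on nothing -> runs at once and releases m17
  task-3 waits on nothing -> runs at once and releases m4 and m1
  task-7 waits on m19 — all released -> runs and releases m14
  task-0 waits on m14 — all released -> runs and releases m12 and m0
  task-8 waits on m1 — all released -> runs and releases m15


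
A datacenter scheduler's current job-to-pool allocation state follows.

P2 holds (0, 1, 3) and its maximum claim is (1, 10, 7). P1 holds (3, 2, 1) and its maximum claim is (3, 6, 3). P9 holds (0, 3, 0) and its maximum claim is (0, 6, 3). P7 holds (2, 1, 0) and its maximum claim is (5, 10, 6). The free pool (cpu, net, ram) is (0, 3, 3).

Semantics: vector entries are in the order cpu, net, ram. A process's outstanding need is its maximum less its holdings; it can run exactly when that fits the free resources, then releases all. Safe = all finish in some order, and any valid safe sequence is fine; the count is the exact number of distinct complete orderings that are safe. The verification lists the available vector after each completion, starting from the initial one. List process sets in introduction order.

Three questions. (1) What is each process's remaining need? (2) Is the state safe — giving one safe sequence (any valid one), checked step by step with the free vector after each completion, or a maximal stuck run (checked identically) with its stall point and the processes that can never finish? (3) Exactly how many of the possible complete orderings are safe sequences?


(1) Remaining need (order cpu, net, ram):
  P2: (1, 9, 4)
  P1: (0, 4, 2)
  P9: (0, 3, 3)
  P7: (3, 9, 6)
(2) The state is UNSAFE.
Key observation: once P9, P1 finish, the pool peaks at (3, 8, 4) — and every remaining process still needs more net than that.
Going as far as possible: P9, P1; after that, nothing fits. Verifying each step:
  pool = (0, 3, 3)
  P9: need (0, 3, 3) fits (0, 3, 3); releases (0, 3, 0), pool now (0, 6, 3)
  P1: need (0, 4, 2) fits (0, 6, 3); releases (3, 2, 1), pool now (3, 8, 4)
  blocked: P2 wants (1, 9, 4), pool (3, 8, 4) — not enough net
  blocked: P7 wants (3, 9, 6), pool (3, 8, 4) — not enough net and ram
Permanently blocked: P2 and P7.
(3) Exactly 0 of the possible complete orderings are safe sequences.


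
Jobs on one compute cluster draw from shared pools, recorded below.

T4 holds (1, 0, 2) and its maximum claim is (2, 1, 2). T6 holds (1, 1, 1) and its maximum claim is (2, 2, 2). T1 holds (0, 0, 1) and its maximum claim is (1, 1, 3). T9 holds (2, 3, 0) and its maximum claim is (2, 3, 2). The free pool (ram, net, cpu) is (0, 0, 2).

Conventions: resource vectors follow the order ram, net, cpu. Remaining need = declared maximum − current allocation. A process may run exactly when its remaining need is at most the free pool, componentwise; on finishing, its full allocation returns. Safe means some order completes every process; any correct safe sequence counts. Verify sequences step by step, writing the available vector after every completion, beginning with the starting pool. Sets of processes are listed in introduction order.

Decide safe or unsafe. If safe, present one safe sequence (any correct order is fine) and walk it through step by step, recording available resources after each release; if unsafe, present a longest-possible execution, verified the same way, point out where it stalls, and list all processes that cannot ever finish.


SAFE, for example via the order T9, T6, T4, T1.
Key observation: the first exact fit in this order is T9 — it needs (0, 0, 2) with (0, 0, 2) free, meeting a requested resource to the last unit.
Step-by-step check:
  pool = (0, 0, 2)
  T9: need (0, 0, 2) fits (0, 0, 2); releases (2, 3, 0), pool now (2, 3, 2)
  T6: need (1, 1, 1) fits (2, 3, 2); releases (1, 1, 1), pool now (3, 4, 3)
  T4: need (1, 1, 0) fits (3, 4, 3); releases (1, 0, 2), pool now (4, 4, 5)
  T1: need (1, 1, 2) fits (4, 4, 5); releases (0, 0, 1), pool now (4, 4, 6)


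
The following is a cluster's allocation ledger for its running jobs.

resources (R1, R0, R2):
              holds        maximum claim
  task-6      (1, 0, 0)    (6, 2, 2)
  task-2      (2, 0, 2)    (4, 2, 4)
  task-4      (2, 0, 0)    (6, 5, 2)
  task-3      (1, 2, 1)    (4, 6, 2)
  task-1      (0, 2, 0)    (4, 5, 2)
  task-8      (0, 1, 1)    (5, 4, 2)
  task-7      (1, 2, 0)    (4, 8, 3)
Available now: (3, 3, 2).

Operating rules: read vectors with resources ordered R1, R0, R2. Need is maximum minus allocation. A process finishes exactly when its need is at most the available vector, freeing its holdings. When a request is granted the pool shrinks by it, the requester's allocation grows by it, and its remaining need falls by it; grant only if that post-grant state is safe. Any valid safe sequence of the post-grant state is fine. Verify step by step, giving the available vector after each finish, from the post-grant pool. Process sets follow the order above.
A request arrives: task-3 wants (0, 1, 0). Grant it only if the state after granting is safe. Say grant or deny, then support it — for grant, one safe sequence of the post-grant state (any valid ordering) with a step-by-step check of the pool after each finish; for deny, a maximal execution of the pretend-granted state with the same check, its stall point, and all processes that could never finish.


DENY — the pretend-granted state is unsafe.
Key observation: once task-2, task-6 finish, the pool peaks at (6, 2, 4) — and every remaining process still needs more R0 than that.
After a pretend grant, a maximal execution: task-2, task-6 — then nothing else fits. Check, step by step:
  pool = (3, 2, 2)
  run task-2 (needs (2, 2, 2), free (3, 2, 2)); after release of (2, 0, 2) the pool is (5, 2, 4)
  run task-6 (needs (5, 2, 2), free (5, 2, 4)); after release of (1, 0, 0) the pool is (6, 2, 4)
  task-4 cannot run: need (4, 5, 2) vs free (6, 2, 4) (insufficient R0)
  task-3 cannot run: need (3, 3, 1) vs free (6, 2, 4) (insufficient R0)
  task-1 cannot run: need (4, 3, 2) vs free (6, 2, 4) (insufficient R0)
  task-8 cannot run: need (5, 3, 1) vs free (6, 2, 4) (insufficient R0)
  task-7 cannot run: need (3, 6, 3) vs free (6, 2, 4) (insufficient R0)
Processes that could never finish after the grant: task-4, task-3, task-1, task-8 and task-7.


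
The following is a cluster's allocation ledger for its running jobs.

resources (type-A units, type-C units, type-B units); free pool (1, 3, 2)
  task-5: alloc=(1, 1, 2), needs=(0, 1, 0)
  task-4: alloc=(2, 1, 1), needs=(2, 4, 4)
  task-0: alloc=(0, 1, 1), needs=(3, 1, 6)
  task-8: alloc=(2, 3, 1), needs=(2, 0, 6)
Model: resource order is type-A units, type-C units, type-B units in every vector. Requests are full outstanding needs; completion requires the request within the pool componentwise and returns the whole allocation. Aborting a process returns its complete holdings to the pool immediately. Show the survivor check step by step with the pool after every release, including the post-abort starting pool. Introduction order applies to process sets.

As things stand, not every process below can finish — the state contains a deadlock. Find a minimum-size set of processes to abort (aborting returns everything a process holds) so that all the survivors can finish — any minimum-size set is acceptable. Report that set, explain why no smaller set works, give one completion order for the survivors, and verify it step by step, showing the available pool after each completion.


Minimum abort set: task-0.
Key observation: task-8 had no path to completion before; after the abort of task-0 ((0, 1, 1) returned), step 3 is where it fits.
Why nothing smaller works: aborting no one leaves the state deadlocked as given.
One survivor order: task-5, task-4, task-8. Step-by-step check (post-abort pool first):
  pool = (1, 4, 3)
  task-5 needs (0, 1, 0) <= (1, 4, 3) -> finishes; pool += (1, 1, 2) = (2, 5, 5)
  task-4 needs (2, 4, 4) <= (2, 5, 5) -> finishes; pool += (2, 1, 1) = (4, 6, 6)
  task-8 needs (2, 0, 6) <= (4, 6, 6) -> finishes; pool += (2, 3, 1) = (6, 9, 7)


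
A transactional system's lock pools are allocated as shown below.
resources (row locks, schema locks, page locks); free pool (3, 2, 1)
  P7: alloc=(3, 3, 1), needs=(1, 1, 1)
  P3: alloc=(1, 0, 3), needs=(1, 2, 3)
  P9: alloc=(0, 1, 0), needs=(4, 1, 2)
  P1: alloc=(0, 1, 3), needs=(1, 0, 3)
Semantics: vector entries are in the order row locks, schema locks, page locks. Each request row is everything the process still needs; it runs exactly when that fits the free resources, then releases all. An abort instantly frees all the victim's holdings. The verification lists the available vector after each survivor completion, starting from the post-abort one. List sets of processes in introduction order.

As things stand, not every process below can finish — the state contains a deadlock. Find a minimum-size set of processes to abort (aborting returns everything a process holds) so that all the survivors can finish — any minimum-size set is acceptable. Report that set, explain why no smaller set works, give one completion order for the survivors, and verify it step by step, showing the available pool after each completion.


The answer: abort P3.
Key observation: the deadlocked P1 becomes finishable only because P3 released (1, 0, 3); it completes at step 1 below.
Why nothing smaller works: aborting no one leaves the state deadlocked as given.
One survivor order: P1, P7, P9. Verifying each step (post-abort pool first):
  pool = (4, 2, 4)
  run P1 (needs (1, 0, 3), free (4, 2, 4)); after release of (0, 1, 3) the pool is (4, 3, 7)
  run P7 (needs (1, 1, 1), free (4, 3, 7)); after release of (3, 3, 1) the pool is (7, 6, 8)
  run P9 (needs (4, 1, 2), free (7, 6, 8)); after release of (0, 1, 0) the pool is (7, 7, 8)


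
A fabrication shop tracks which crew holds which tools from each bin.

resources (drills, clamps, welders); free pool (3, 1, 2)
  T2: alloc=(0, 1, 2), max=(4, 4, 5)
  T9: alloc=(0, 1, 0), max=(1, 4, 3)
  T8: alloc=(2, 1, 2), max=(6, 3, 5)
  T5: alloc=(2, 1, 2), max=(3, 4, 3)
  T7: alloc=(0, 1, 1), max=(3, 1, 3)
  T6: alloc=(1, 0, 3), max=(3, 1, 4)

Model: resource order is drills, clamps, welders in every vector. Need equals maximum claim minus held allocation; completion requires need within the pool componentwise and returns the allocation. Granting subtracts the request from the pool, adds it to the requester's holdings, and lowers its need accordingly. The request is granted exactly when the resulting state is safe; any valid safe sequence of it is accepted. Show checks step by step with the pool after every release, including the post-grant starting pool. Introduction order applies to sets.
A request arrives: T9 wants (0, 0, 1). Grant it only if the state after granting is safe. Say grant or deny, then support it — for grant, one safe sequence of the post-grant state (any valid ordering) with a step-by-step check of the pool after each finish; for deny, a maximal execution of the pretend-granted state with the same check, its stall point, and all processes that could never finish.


GRANT: granting preserves safety; a valid post-grant sequence is T6, T7, T8, T5, T2, T9.
Key observation: post-grant, (3, 1, 1) remains, and an order beginning with T6 completes everyone.
Verifying the post-grant state step by step:
  pool = (3, 1, 1)
  T6 needs (2, 1, 1) <= (3, 1, 1) -> finishes; pool += (1, 0, 3) = (4, 1, 4)
  T7 needs (3, 0, 2) <= (4, 1, 4) -> finishes; pool += (0, 1, 1) = (4, 2, 5)
  T8 needs (4, 2, 3) <= (4, 2, 5) -> finishes; pool += (2, 1, 2) = (6, 3, 7)
  T5 needs (1, 3, 1) <= (6, 3, 7) -> finishes; pool += (2, 1, 2) = (8, 4, 9)
  T2 needs (4, 3, 3) <= (8, 4, 9) -> finishes; pool += (0, 1, 2) = (8, 5, 11)
  T9 needs (1, 3, 2) <= (8, 5, 11) -> finishes; pool += (0, 1, 1) = (8, 6, 12)


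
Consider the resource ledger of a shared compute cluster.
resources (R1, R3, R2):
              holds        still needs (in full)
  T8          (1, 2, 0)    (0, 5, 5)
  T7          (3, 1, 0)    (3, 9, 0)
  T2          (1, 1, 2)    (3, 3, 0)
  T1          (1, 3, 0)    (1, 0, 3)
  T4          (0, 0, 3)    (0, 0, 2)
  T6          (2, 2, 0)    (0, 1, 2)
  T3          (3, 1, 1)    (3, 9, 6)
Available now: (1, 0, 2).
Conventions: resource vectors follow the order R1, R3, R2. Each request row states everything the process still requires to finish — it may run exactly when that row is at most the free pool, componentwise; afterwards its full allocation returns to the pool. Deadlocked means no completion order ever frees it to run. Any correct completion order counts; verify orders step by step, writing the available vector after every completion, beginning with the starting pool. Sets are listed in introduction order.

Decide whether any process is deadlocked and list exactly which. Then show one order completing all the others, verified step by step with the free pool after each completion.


Deadlocked: T7 and T3.
Key observation: after T4, T1, T6, T8, T2 complete, (6, 8, 7) is the best the pool ever gets, yet each leftover process wants more R3.
A valid finishing order for the others: T4, T1, T6, T8, T2. Step-by-step check:
  pool = (1, 0, 2)
  T4: need (0, 0, 2) fits (1, 0, 2); releases (0, 0, 3), pool now (1, 0, 5)
  T1: need (1, 0, 3) fits (1, 0, 5); releases (1, 3, 0), pool now (2, 3, 5)
  T6: need (0, 1, 2) fits (2, 3, 5); releases (2, 2, 0), pool now (4, 5, 5)
  T8: need (0, 5, 5) fits (4, 5, 5); releases (1, 2, 0), pool now (5, 7, 5)
  T2: need (3, 3, 0) fits (5, 7, 5); releases (1, 1, 2), pool now (6, 8, 7)
The stuck group stays short no matter what:
  blocked: T7 wants (3, 9, 0), pool (6, 8, 7) — not enough R3
  blocked: T3 wants (3, 9, 6), pool (6, 8, 7) — not enough R3


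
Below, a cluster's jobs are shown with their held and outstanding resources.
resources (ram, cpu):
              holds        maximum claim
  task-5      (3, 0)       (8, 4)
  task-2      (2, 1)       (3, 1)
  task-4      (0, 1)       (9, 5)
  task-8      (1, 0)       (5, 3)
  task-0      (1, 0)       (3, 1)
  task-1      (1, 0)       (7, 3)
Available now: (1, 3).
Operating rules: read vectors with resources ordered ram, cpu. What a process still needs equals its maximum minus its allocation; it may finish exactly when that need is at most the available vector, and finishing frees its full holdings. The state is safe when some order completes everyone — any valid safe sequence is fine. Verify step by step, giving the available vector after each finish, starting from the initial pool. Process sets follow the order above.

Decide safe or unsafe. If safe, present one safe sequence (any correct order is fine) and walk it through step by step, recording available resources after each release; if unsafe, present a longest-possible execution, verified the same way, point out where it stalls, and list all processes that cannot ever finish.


SAFE, for example via the order task-2, task-0, task-8, task-5, task-1, task-4.
Key observation: task-2 is the earliest step where a requested resource binds exactly: need (1, 0), pool (1, 3) at its turn.
Verifying each step:
  pool = (1, 3)
  task-2: need (1, 0) fits (1, 3); releases (2, 1), pool now (3, 4)
  task-0: need (2, 1) fits (3, 4); releases (1, 0), pool now (4, 4)
  task-8: need (4, 3) fits (4, 4); releases (1, 0), pool now (5, 4)
  task-5: need (5, 4) fits (5, 4); releases (3, 0), pool now (8, 4)
  task-1: need (6, 3) fits (8, 4); releases (1, 0), pool now (9, 4)
  task-4: need (9, 4) fits (9, 4); releases (0, 1), pool now (9, 5)


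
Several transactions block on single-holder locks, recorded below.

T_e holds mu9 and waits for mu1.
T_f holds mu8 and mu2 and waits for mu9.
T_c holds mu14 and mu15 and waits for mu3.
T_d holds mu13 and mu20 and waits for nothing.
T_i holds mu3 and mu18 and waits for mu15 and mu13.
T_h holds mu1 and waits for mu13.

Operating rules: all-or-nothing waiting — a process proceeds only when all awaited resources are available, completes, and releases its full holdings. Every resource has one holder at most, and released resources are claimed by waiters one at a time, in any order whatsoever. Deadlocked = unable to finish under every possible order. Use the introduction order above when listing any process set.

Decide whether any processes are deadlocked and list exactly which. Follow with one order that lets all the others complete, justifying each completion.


Deadlocked set: T_c and T_i.
Key observation: along T_c -> T_i -> T_c, each member waits on what the next one holds — a deadlock; no other process is dragged down with it.
One completion order for the rest: T_d, T_h, T_e, T_f.
Check, step by step:
  T_d: no waits; runs immediately, freeing mu13 and mu20
  T_h waits on mu13 — all released -> runs and releases mu1
  T_e waits on mu1 — all released -> runs and releases mu9
  T_f waits on mu9 — all released -> runs and releases mu8 and mu2


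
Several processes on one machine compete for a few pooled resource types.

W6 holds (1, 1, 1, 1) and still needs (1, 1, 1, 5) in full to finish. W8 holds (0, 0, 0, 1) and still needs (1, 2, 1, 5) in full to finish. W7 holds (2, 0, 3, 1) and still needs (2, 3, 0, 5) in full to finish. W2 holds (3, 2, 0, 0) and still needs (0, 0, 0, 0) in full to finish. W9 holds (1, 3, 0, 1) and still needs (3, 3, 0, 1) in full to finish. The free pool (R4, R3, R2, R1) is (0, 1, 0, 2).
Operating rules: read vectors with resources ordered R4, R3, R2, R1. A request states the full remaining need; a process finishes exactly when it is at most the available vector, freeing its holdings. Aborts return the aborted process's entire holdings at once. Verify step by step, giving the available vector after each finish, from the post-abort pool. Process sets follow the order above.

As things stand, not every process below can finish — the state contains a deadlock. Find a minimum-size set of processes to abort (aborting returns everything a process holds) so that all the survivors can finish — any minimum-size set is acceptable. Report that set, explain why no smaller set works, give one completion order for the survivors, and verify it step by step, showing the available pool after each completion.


Minimum abort set: W6 and W7.
Key observation: W8 was stuck for good until W6 and W7 gave back (3, 1, 4, 2); in the order shown it finishes at step 3.
Why nothing smaller works — every single abort fails: W6 alone leaves W8 blocked (short on R1); W8 alone leaves W6 blocked (short on R2 and R1); W7 alone leaves W6 blocked (short on R1); W2 alone leaves W6 blocked (short on R2 and R1); W9 alone leaves W6 blocked (short on R2 and R1).
Survivors finish in the order: W2, W9, W8. Check, step by step (pool after the aborts first):
  pool = (3, 2, 4, 4)
  run W2 (needs (0, 0, 0, 0), free (3, 2, 4, 4)); after release of (3, 2, 0, 0) the pool is (6, 4, 4, 4)
  run W9 (needs (3, 3, 0, 1), free (6, 4, 4, 4)); after release of (1, 3, 0, 1) the pool is (7, 7, 4, 5)
  run W8 (needs (1, 2, 1, 5), free (7, 7, 4, 5)); after release of (0, 0, 0, 1) the pool is (7, 7, 4, 6)


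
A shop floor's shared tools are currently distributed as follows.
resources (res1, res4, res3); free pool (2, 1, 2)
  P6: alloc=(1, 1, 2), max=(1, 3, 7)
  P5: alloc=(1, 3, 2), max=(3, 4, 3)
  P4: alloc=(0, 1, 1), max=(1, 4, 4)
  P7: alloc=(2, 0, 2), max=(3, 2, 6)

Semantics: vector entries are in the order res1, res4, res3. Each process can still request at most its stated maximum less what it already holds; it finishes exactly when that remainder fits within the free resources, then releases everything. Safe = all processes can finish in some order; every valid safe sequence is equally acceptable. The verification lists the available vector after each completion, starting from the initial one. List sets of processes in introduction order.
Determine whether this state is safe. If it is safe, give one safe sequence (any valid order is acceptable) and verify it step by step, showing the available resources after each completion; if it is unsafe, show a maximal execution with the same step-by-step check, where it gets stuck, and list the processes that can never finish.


SAFE — a valid safe sequence is P5, P7, P6, P4.
Key observation: at P5 the run first touches a limit — (2, 1, 1) against (2, 1, 2), exact on a resource it actually requests.
Verifying each step:
  pool = (2, 1, 2)
  P5 needs (2, 1, 1) <= (2, 1, 2) -> finishes; pool += (1, 3, 2) = (3, 4, 4)
  P7 needs (1, 2, 4) <= (3, 4, 4) -> finishes; pool += (2, 0, 2) = (5, 4, 6)
  P6 needs (0, 2, 5) <= (5, 4, 6) -> finishes; pool += (1, 1, 2) = (6, 5, 8)
  P4 needs (1, 3, 3) <= (6, 5, 8) -> finishes; pool += (0, 1, 1) = (6, 6, 9)


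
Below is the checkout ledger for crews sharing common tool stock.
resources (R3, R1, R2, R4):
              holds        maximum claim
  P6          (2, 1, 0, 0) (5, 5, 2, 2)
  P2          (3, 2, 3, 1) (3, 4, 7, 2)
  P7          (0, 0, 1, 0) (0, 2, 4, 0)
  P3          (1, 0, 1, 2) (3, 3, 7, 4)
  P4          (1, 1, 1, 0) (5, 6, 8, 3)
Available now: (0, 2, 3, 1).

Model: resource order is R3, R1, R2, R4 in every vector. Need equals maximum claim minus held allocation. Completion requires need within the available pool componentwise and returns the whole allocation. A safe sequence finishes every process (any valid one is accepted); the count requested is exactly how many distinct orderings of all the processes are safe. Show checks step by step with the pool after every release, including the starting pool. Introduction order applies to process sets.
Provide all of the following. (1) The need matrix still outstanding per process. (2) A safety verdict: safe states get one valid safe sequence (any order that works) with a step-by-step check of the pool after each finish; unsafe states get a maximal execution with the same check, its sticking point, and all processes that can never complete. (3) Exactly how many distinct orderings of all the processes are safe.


(1) Remaining need (order R3, R1, R2, R4):
  P6: (3, 4, 2, 2)
  P2: (0, 2, 4, 1)
  P7: (0, 2, 3, 0)
  P3: (2, 3, 6, 2)
  P4: (4, 5, 7, 3)
(2) SAFE, for example via the order P7, P2, P6, P3, P4.
Key observation: P7 marks the first exact bind of the order: its need (0, 2, 3, 0) fits the free (0, 2, 3, 1) with zero slack on a requested resource.
Verifying each step:
  pool = (0, 2, 3, 1)
  run P7 (needs (0, 2, 3, 0), free (0, 2, 3, 1)); after release of (0, 0, 1, 0) the pool is (0, 2, 4, 1)
  run P2 (needs (0, 2, 4, 1), free (0, 2, 4, 1)); after release of (3, 2, 3, 1) the pool is (3, 4, 7, 2)
  run P6 (needs (3, 4, 2, 2), free (3, 4, 7, 2)); after release of (2, 1, 0, 0) the pool is (5, 5, 7, 2)
  run P3 (needs (2, 3, 6, 2), free (5, 5, 7, 2)); after release of (1, 0, 1, 2) the pool is (6, 5, 8, 4)
  run P4 (needs (4, 5, 7, 3), free (6, 5, 8, 4)); after release of (1, 1, 1, 0) the pool is (7, 6, 9, 4)
(3) The exact count: 2 of the possible complete orderings are safe sequences.


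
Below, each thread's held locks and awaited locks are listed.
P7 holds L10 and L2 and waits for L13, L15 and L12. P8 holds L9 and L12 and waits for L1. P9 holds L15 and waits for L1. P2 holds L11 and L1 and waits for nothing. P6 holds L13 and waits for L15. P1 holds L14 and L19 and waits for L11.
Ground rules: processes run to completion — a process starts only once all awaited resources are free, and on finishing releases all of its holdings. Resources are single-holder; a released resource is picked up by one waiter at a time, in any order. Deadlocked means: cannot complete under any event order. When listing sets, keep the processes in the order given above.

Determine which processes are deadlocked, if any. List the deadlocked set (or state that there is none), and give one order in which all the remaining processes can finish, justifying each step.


No process is deadlocked.
Key observation: the wait relation is loop-free; peeling off processes with no waits unwinds the whole state.
One completion order for the rest: P2, P8, P9, P6, P7, P1.
Verifying each step:
  P2: no waits; runs immediately, freeing L11 and L1
  run P8 (all its waits — L1 — are resolved); releases L9 and L12
  run P9 (all its waits — L1 — are resolved); releases L15
  run P6 (all its waits — L15 — are resolved); releases L13
  run P7 (all its waits — L13, L15 and L12 — are resolved); releases L10 and L2
  run P1 (all its waits — L11 — are resolved); releases L14 and L19
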